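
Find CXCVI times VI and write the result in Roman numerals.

CXCVI = 196
VI = 6
196 × 6 = 1176

MCLXXVI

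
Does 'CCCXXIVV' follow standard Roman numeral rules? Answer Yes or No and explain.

'CCCXXIVV': V should not appear more than once

No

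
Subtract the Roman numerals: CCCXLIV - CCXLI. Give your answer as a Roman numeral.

CCCXLIV = 344
CCXLI = 241
344 - 241 = 103

CIII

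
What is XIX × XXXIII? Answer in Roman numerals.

XIX = 19
XXXIII = 33
19 × 33 = 627

DCXXVII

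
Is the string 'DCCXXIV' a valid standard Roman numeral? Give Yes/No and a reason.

'DCCXXIV': Check the rules: uses only the symbols I, V, X, L, C, D, M; no symbol is repeated more than three times in a row; V, L and D each appear at most once; the only place a smaller symbol precedes a larger one is the allowed subtractive pair IV, the symbol right after such a pair (if any) is smaller than the pair's first symbol, and otherwise the values never increase from left to right. Value: D (500) + C (100) + C (100) + X (10) + X (10) + IV (4) = 724. So it is a valid standard Roman numeral.

Yes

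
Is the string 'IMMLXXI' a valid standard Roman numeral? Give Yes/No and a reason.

'IMMLXXI': Invalid subtractive combination: IM

No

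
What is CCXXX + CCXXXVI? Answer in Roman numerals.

CCXXX = 230
CCXXXVI = 236
230 + 236 = 466

CDLXVI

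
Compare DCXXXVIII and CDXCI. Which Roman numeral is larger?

DCXXXVIII = 638
CDXCI = 491
638 is larger

DCXXXVIII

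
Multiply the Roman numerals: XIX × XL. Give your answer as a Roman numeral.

XIX = 19
XL = 40
19 × 40 = 760

DCCLX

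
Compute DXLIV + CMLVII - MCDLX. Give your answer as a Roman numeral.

DXLIV = 544, CMLVII = 957, MCDLX = 1460
544 + 957 = 1501
1501 - 1460 = 41

XLI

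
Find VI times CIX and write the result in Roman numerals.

VI = 6
CIX = 109
6 × 109 = 654

DCLIV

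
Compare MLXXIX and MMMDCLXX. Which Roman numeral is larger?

MLXXIX = 1079
MMMDCLXX = 3670
3670 is larger

MMMDCLXX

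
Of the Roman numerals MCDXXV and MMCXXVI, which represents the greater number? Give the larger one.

MCDXXV = 1425
MMCXXVI = 2126
2126 is larger

MMCXXVI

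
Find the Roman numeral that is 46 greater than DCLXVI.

DCLXVI = 666
666 + 46 = 712

DCCXII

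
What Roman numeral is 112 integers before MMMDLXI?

MMMDLXI = 3561
3561 - 112 = 3449

MMMCDXLIX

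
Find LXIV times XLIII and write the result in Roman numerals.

LXIV = 64
XLIII = 43
64 × 43 = 2752

MMDCCLII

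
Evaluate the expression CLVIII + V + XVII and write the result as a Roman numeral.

CLVIII = 158, V = 5, XVII = 17
158 + 5 = 163
163 + 17 = 180

CLXXX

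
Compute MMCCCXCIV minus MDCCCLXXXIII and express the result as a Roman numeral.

MMCCCXCIV = 2394
MDCCCLXXXIII = 1883
2394 - 1883 = 511

DXI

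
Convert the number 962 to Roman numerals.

Convert 962 to Roman numerals:
  962 contains 1×900 (CM)
  62 contains 1×50 (L)
  12 contains 1×10 (X)
  2 contains 2×1 (II)

CMLXII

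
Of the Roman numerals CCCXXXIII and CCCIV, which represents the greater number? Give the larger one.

CCCXXXIII = 333
CCCIV = 304
333 is larger

CCCXXXIII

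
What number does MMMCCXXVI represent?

MMMCCXXVI: M=1000, M=1000, M=1000, C=100, C=100, X=10, X=10, V=5, I=1
1000 + 1000 + 1000 + 100 + 100 + 10 + 10 + 5 + 1 = 3226

3226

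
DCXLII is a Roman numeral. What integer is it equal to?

DCXLII: D=500, C=100, XL=40, I=1, I=1
500 + 100 + 40 + 1 + 1 = 642

642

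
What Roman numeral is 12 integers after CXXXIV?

CXXXIV = 134
134 + 12 = 146

CXLVI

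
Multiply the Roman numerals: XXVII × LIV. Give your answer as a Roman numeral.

XXVII = 27
LIV = 54
27 × 54 = 1458

MCDLVIII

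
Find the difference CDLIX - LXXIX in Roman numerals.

CDLIX = 459
LXXIX = 79
459 - 79 = 380

CCCLXXX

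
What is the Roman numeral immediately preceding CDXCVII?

CDXCVII = 497; previous is 496

CDXCVI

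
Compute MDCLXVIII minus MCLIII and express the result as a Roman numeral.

MDCLXVIII = 1668
MCLIII = 1153
1668 - 1153 = 515

DXV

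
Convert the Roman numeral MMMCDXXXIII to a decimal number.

MMMCDXXXIII: M=1000, M=1000, M=1000, CD=400, X=10, X=10, X=10, I=1, I=1, I=1
1000 + 1000 + 1000 + 400 + 10 + 10 + 10 + 1 + 1 + 1 = 3433

3433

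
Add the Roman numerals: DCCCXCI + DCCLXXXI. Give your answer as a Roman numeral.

DCCCXCI = 891
DCCLXXXI = 781
891 + 781 = 1672

MDCLXXII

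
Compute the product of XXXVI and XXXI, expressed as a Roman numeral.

XXXVI = 36
XXXI = 31
36 × 31 = 1116

MCXVI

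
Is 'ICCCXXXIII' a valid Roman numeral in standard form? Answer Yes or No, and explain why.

'ICCCXXXIII': Invalid subtractive combination: IC

No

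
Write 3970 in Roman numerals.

Convert 3970 to Roman numerals:
  3970 contains 3×1000 (MMM)
  970 contains 1×900 (CM)
  70 contains 1×50 (L)
  20 contains 2×10 (XX)

MMMCMLXX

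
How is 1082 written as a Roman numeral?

Convert 1082 to Roman numerals:
  1082 contains 1×1000 (M)
  82 contains 1×50 (L)
  32 contains 3×10 (XXX)
  2 contains 2×1 (II)

MLXXXII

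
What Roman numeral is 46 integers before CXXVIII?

CXXVIII = 128
128 - 46 = 82

LXXXII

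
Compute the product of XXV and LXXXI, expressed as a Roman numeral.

XXV = 25
LXXXI = 81
25 × 81 = 2025

MMXXV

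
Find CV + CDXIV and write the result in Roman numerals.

CV = 105
CDXIV = 414
105 + 414 = 519

DXIX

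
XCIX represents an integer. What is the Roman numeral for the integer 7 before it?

XCIX = 99
99 - 7 = 92

XCII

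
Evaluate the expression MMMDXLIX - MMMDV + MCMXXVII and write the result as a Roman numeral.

MMMDXLIX = 3549, MMMDV = 3505, MCMXXVII = 1927
3549 - 3505 = 44
44 + 1927 = 1971

MCMLXXI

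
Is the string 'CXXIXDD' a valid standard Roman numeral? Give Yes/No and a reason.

'CXXIXDD': D should not appear more than once

No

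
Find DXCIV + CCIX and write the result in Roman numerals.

DXCIV = 594
CCIX = 209
594 + 209 = 803

DCCCIII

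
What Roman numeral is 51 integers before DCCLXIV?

DCCLXIV = 764
764 - 51 = 713

DCCXIII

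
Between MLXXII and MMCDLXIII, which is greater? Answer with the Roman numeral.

MLXXII = 1072
MMCDLXIII = 2463
2463 is larger

MMCDLXIII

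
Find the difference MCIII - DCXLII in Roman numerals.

MCIII = 1103
DCXLII = 642
1103 - 642 = 461

CDLXI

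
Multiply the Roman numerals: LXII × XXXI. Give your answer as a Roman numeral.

LXII = 62
XXXI = 31
62 × 31 = 1922

MCMXXII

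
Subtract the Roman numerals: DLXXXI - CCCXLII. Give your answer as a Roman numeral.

DLXXXI = 581
CCCXLII = 342
581 - 342 = 239

CCXXXIX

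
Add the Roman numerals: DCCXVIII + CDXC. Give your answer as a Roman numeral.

DCCXVIII = 718
CDXC = 490
718 + 490 = 1208

MCCVIII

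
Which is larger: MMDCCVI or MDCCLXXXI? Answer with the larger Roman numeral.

MMDCCVI = 2706
MDCCLXXXI = 1781
2706 is larger

MMDCCVI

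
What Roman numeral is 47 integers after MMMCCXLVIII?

MMMCCXLVIII = 3248
3248 + 47 = 3295

MMMCCXCV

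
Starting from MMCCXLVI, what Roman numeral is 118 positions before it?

MMCCXLVI = 2246
2246 - 118 = 2128

MMCXXVIII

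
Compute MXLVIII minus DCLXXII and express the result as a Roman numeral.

MXLVIII = 1048
DCLXXII = 672
1048 - 672 = 376

CCCLXXVI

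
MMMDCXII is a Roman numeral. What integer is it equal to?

MMMDCXII: M=1000, M=1000, M=1000, D=500, C=100, X=10, I=1, I=1
1000 + 1000 + 1000 + 500 + 100 + 10 + 1 + 1 = 3612

3612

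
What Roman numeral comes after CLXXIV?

CLXXIV = 174; next is 175

CLXXV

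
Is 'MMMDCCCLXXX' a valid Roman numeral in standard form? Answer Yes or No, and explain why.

'MMMDCCCLXXX': Check the rules: uses only the symbols I, V, X, L, C, D, M; no symbol is repeated more than three times in a row; V, L and D each appear at most once; no smaller symbol precedes a larger one (values never increase from left to right). Value: M (1000) + M (1000) + M (1000) + D (500) + C (100) + C (100) + C (100) + L (50) + X (10) + X (10) + X (10) = 3880. So it is a valid standard Roman numeral.

Yes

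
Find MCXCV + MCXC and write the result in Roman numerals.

MCXCV = 1195
MCXC = 1190
1195 + 1190 = 2385

MMCCCLXXXV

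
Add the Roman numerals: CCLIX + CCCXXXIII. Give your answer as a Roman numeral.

CCLIX = 259
CCCXXXIII = 333
259 + 333 = 592

DXCII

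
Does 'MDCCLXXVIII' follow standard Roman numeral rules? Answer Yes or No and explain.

'MDCCLXXVIII': Check the rules: uses only the symbols I, V, X, L, C, D, M; no symbol is repeated more than three times in a row; V, L and D each appear at most once; no smaller symbol precedes a larger one (values never increase from left to right). Value: M (1000) + D (500) + C (100) + C (100) + L (50) + X (10) + X (10) + V (5) + I (1) + I (1) + I (1) = 1778. So it is a valid standard Roman numeral.

Yes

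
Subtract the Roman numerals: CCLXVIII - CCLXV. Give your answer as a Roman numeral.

CCLXVIII = 268
CCLXV = 265
268 - 265 = 3

III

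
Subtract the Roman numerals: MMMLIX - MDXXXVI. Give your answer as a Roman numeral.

MMMLIX = 3059
MDXXXVI = 1536
3059 - 1536 = 1523

MDXXIII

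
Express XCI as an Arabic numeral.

XCI: XC=90, I=1
90 + 1 = 91

91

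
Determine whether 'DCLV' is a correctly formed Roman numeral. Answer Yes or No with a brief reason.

'DCLV': Check the rules: uses only the symbols I, V, X, L, C, D, M; no symbol is repeated more than three times in a row; V, L and D each appear at most once; no smaller symbol precedes a larger one (values never increase from left to right). Value: D (500) + C (100) + L (50) + V (5) = 655. So it is a valid standard Roman numeral.

Yes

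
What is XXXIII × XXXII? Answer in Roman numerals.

XXXIII = 33
XXXII = 32
33 × 32 = 1056

MLVI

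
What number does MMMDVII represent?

MMMDVII: M=1000, M=1000, M=1000, D=500, V=5, I=1, I=1
1000 + 1000 + 1000 + 500 + 5 + 1 + 1 = 3507

3507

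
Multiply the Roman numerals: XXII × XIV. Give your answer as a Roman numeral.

XXII = 22
XIV = 14
22 × 14 = 308

CCCVIII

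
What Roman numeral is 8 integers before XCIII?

XCIII = 93
93 - 8 = 85

LXXXV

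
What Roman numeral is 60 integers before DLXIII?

DLXIII = 563
563 - 60 = 503

DIII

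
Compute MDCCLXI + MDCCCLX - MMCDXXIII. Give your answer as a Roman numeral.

MDCCLXI = 1761, MDCCCLX = 1860, MMCDXXIII = 2423
1761 + 1860 = 3621
3621 - 2423 = 1198

MCXCVIII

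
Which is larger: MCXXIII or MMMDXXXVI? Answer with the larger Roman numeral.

MCXXIII = 1123
MMMDXXXVI = 3536
3536 is larger

MMMDXXXVI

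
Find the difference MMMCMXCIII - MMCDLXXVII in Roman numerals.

MMMCMXCIII = 3993
MMCDLXXVII = 2477
3993 - 2477 = 1516

MDXVI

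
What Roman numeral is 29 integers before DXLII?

DXLII = 542
542 - 29 = 513

DXIII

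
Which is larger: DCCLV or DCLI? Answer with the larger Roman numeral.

DCCLV = 755
DCLI = 651
755 is larger

DCCLV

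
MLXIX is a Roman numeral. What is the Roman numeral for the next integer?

MLXIX = 1069; next is 1070

MLXX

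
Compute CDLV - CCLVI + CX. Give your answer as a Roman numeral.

CDLV = 455, CCLVI = 256, CX = 110
455 - 256 = 199
199 + 110 = 309

CCCIX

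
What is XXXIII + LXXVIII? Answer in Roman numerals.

XXXIII = 33
LXXVIII = 78
33 + 78 = 111

CXI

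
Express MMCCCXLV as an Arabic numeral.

MMCCCXLV: M=1000, M=1000, C=100, C=100, C=100, XL=40, V=5
1000 + 1000 + 100 + 100 + 100 + 40 + 5 = 2345

2345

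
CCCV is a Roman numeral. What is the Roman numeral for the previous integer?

CCCV = 305, so the previous integer is 305 - 1 = 304

CCCIV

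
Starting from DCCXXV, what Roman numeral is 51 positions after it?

DCCXXV = 725
725 + 51 = 776

DCCLXXVI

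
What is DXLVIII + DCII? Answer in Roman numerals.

DXLVIII = 548
DCII = 602
548 + 602 = 1150

MCL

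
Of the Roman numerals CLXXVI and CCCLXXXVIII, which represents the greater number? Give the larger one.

CLXXVI = 176
CCCLXXXVIII = 388
388 is larger

CCCLXXXVIII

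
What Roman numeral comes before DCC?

DCC = 700, so the previous integer is 700 - 1 = 699

DCXCIX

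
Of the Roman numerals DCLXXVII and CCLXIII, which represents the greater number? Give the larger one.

DCLXXVII = 677
CCLXIII = 263
677 is larger

DCLXXVII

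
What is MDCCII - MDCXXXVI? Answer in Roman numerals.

MDCCII = 1702
MDCXXXVI = 1636
1702 - 1636 = 66

LXVI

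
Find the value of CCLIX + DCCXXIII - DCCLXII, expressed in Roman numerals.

CCLIX = 259, DCCXXIII = 723, DCCLXII = 762
259 + 723 = 982
982 - 762 = 220

CCXX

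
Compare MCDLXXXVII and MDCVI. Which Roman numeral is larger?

MCDLXXXVII = 1487
MDCVI = 1606
1606 is larger

MDCVI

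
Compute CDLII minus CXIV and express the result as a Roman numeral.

CDLII = 452
CXIV = 114
452 - 114 = 338

CCCXXXVIII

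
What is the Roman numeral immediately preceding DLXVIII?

DLXVIII = 568, so the previous integer is 568 - 1 = 567

DLXVII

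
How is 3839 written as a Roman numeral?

Convert 3839 to Roman numerals:
  3839 contains 3×1000 (MMM)
  839 contains 1×500 (D)
  339 contains 3×100 (CCC)
  39 contains 3×10 (XXX)
  9 contains 1×9 (IX)

MMMDCCCXXXIX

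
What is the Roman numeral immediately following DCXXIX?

DCXXIX = 629, so the next integer is 629 + 1 = 630

DCXXX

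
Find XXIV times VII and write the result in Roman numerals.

XXIV = 24
VII = 7
24 × 7 = 168

CLXVIII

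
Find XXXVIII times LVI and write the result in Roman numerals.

XXXVIII = 38
LVI = 56
38 × 56 = 2128

MMCXXVIII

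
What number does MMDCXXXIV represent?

MMDCXXXIV: M=1000, M=1000, D=500, C=100, X=10, X=10, X=10, IV=4
1000 + 1000 + 500 + 100 + 10 + 10 + 10 + 4 = 2634

2634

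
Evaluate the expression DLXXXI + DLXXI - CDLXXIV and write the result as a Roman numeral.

DLXXXI = 581, DLXXI = 571, CDLXXIV = 474
581 + 571 = 1152
1152 - 474 = 678

DCLXXVIII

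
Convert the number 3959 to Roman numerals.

Convert 3959 to Roman numerals:
  3959 contains 3×1000 (MMM)
  959 contains 1×900 (CM)
  59 contains 1×50 (L)
  9 contains 1×9 (IX)

MMMCMLIX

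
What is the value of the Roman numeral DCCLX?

DCCLX: D=500, C=100, C=100, L=50, X=10
500 + 100 + 100 + 50 + 10 = 760

760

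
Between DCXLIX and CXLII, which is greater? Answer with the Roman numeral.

DCXLIX = 649
CXLII = 142
649 is larger

DCXLIX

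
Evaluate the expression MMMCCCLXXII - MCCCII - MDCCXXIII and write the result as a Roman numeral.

MMMCCCLXXII = 3372, MCCCII = 1302, MDCCXXIII = 1723
3372 - 1302 = 2070
2070 - 1723 = 347

CCCXLVII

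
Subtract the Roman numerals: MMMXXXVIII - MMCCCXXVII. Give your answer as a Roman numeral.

MMMXXXVIII = 3038
MMCCCXXVII = 2327
3038 - 2327 = 711

DCCXI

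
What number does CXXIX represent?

CXXIX: C=100, X=10, X=10, IX=9
100 + 10 + 10 + 9 = 129

129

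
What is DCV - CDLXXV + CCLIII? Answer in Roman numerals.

DCV = 605, CDLXXV = 475, CCLIII = 253
605 - 475 = 130
130 + 253 = 383

CCCLXXXIII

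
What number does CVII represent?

CVII: C=100, V=5, I=1, I=1
100 + 5 + 1 + 1 = 107

107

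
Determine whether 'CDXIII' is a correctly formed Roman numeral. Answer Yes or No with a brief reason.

'CDXIII': Check the rules: uses only the symbols I, V, X, L, C, D, M; no symbol is repeated more than three times in a row; V, L and D each appear at most once; the only place a smaller symbol precedes a larger one is the allowed subtractive pair CD, the symbol right after such a pair (if any) is smaller than the pair's first symbol, and otherwise the values never increase from left to right. Value: CD (400) + X (10) + I (1) + I (1) + I (1) = 413. So it is a valid standard Roman numeral.

Yes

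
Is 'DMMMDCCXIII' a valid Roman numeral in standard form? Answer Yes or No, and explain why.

'DMMMDCCXIII': D should not appear more than once

No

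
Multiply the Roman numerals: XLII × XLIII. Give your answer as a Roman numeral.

XLII = 42
XLIII = 43
42 × 43 = 1806

MDCCCVI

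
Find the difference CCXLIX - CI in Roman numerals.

CCXLIX = 249
CI = 101
249 - 101 = 148

CXLVIII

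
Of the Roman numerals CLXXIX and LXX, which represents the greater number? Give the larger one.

CLXXIX = 179
LXX = 70
179 is larger

CLXXIX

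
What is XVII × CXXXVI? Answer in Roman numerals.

XVII = 17
CXXXVI = 136
17 × 136 = 2312

MMCCCXII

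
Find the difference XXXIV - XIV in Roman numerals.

XXXIV = 34
XIV = 14
34 - 14 = 20

XX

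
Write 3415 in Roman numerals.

Convert 3415 to Roman numerals:
  3415 contains 3×1000 (MMM)
  415 contains 1×400 (CD)
  15 contains 1×10 (X)
  5 contains 1×5 (V)

MMMCDXV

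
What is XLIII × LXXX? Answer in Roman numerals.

XLIII = 43
LXXX = 80
43 × 80 = 3440

MMMCDXL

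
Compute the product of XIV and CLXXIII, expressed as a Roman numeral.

XIV = 14
CLXXIII = 173
14 × 173 = 2422

MMCDXXII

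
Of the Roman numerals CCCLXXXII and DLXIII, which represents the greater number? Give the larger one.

CCCLXXXII = 382
DLXIII = 563
563 is larger

DLXIII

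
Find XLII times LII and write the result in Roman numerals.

XLII = 42
LII = 52
42 × 52 = 2184

MMCLXXXIV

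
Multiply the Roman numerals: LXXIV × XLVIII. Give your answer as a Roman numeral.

LXXIV = 74
XLVIII = 48
74 × 48 = 3552

MMMDLII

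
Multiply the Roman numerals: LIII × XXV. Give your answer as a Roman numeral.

LIII = 53
XXV = 25
53 × 25 = 1325

MCCCXXV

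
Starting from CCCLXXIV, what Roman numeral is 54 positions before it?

CCCLXXIV = 374
374 - 54 = 320

CCCXX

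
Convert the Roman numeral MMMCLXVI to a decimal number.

MMMCLXVI: M=1000, M=1000, M=1000, C=100, L=50, X=10, V=5, I=1
1000 + 1000 + 1000 + 100 + 50 + 10 + 5 + 1 = 3166

3166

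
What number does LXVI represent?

LXVI: L=50, X=10, V=5, I=1
50 + 10 + 5 + 1 = 66

66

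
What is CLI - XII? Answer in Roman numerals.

CLI = 151
XII = 12
151 - 12 = 139

CXXXIX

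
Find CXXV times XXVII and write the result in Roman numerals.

CXXV = 125
XXVII = 27
125 × 27 = 3375

MMMCCCLXXV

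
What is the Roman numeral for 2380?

Convert 2380 to Roman numerals:
  2380 contains 2×1000 (MM)
  380 contains 3×100 (CCC)
  80 contains 1×50 (L)
  30 contains 3×10 (XXX)

MMCCCLXXX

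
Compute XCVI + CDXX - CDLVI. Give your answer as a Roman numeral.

XCVI = 96, CDXX = 420, CDLVI = 456
96 + 420 = 516
516 - 456 = 60

LX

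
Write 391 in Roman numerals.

Convert 391 to Roman numerals:
  391 contains 3×100 (CCC)
  91 contains 1×90 (XC)
  1 contains 1×1 (I)

CCCXCI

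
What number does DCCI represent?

DCCI: D=500, C=100, C=100, I=1
500 + 100 + 100 + 1 = 701

701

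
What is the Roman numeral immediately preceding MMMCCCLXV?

MMMCCCLXV = 3365, so the previous integer is 3365 - 1 = 3364

MMMCCCLXIV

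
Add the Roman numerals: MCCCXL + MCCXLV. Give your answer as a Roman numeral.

MCCCXL = 1340
MCCXLV = 1245
1340 + 1245 = 2585

MMDLXXXV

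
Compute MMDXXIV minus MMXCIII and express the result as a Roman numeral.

MMDXXIV = 2524
MMXCIII = 2093
2524 - 2093 = 431

CDXXXI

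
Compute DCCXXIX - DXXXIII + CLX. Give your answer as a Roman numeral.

DCCXXIX = 729, DXXXIII = 533, CLX = 160
729 - 533 = 196
196 + 160 = 356

CCCLVI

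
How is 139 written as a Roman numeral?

Convert 139 to Roman numerals:
  139 contains 1×100 (C)
  39 contains 3×10 (XXX)
  9 contains 1×9 (IX)

CXXXIX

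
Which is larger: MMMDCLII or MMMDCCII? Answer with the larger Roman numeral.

MMMDCLII = 3652
MMMDCCII = 3702
3702 is larger

MMMDCCII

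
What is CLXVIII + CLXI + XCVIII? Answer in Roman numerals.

CLXVIII = 168, CLXI = 161, XCVIII = 98
168 + 161 = 329
329 + 98 = 427

CDXXVII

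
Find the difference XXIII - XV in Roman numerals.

XXIII = 23
XV = 15
23 - 15 = 8

VIII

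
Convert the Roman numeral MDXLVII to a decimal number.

MDXLVII: M=1000, D=500, XL=40, V=5, I=1, I=1
1000 + 500 + 40 + 5 + 1 + 1 = 1547

1547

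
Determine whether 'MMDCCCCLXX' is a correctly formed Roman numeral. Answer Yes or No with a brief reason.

'MMDCCCCLXX': More than 3 consecutive C's

No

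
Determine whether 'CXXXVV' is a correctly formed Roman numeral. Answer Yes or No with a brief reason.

'CXXXVV': V should not appear more than once

No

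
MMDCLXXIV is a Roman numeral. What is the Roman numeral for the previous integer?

MMDCLXXIV = 2674; previous is 2673

MMDCLXXIII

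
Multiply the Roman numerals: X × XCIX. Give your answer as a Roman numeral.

X = 10
XCIX = 99
10 × 99 = 990

CMXC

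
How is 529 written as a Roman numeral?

Convert 529 to Roman numerals:
  529 contains 1×500 (D)
  29 contains 2×10 (XX)
  9 contains 1×9 (IX)

DXXIX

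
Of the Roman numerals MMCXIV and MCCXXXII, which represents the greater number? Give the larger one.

MMCXIV = 2114
MCCXXXII = 1232
2114 is larger

MMCXIV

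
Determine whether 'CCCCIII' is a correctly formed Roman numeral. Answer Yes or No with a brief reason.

'CCCCIII': More than 3 consecutive C's

No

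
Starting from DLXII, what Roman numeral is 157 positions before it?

DLXII = 562
562 - 157 = 405

CDV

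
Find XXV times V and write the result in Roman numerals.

XXV = 25
V = 5
25 × 5 = 125

CXXV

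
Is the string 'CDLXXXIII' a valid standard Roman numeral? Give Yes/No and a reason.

'CDLXXXIII': Check the rules: uses only the symbols I, V, X, L, C, D, M; no symbol is repeated more than three times in a row; V, L and D each appear at most once; the only place a smaller symbol precedes a larger one is the allowed subtractive pair CD, the symbol right after such a pair (if any) is smaller than the pair's first symbol, and otherwise the values never increase from left to right. Value: CD (400) + L (50) + X (10) + X (10) + X (10) + I (1) + I (1) + I (1) = 483. So it is a valid standard Roman numeral.

Yes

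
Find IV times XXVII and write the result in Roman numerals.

IV = 4
XXVII = 27
4 × 27 = 108

CVIII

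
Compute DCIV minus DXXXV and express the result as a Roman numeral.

DCIV = 604
DXXXV = 535
604 - 535 = 69

LXIX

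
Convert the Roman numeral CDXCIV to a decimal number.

CDXCIV: CD=400, XC=90, IV=4
400 + 90 + 4 = 494

494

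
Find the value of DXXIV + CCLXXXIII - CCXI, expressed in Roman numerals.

DXXIV = 524, CCLXXXIII = 283, CCXI = 211
524 + 283 = 807
807 - 211 = 596

DXCVI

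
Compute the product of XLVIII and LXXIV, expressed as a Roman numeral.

XLVIII = 48
LXXIV = 74
48 × 74 = 3552

MMMDLII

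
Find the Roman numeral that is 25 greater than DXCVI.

DXCVI = 596
596 + 25 = 621

DCXXI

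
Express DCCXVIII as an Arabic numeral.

DCCXVIII: D=500, C=100, C=100, X=10, V=5, I=1, I=1, I=1
500 + 100 + 100 + 10 + 5 + 1 + 1 + 1 = 718

718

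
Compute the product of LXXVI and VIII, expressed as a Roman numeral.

LXXVI = 76
VIII = 8
76 × 8 = 608

DCVIII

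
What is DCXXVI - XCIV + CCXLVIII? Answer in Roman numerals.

DCXXVI = 626, XCIV = 94, CCXLVIII = 248
626 - 94 = 532
532 + 248 = 780

DCCLXXX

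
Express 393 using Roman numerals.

Convert 393 to Roman numerals:
  393 contains 3×100 (CCC)
  93 contains 1×90 (XC)
  3 contains 3×1 (III)

CCCXCIII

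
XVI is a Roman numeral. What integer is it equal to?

XVI: X=10, V=5, I=1
10 + 5 + 1 = 16

16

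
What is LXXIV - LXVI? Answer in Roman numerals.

LXXIV = 74
LXVI = 66
74 - 66 = 8

VIII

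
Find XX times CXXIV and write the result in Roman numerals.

XX = 20
CXXIV = 124
20 × 124 = 2480

MMCDLXXX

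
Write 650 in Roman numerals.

Convert 650 to Roman numerals:
  650 contains 1×500 (D)
  150 contains 1×100 (C)
  50 contains 1×50 (L)

DCL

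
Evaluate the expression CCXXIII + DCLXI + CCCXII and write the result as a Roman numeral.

CCXXIII = 223, DCLXI = 661, CCCXII = 312
223 + 661 = 884
884 + 312 = 1196

MCXCVI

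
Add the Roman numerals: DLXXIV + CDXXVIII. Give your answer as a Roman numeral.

DLXXIV = 574
CDXXVIII = 428
574 + 428 = 1002

MII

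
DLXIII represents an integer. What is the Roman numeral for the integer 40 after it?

DLXIII = 563
563 + 40 = 603

DCIII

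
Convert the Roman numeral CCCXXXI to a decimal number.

CCCXXXI: C=100, C=100, C=100, X=10, X=10, X=10, I=1
100 + 100 + 100 + 10 + 10 + 10 + 1 = 331

331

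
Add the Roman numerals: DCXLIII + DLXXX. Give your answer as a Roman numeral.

DCXLIII = 643
DLXXX = 580
643 + 580 = 1223

MCCXXIII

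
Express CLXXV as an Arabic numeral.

CLXXV: C=100, L=50, X=10, X=10, V=5
100 + 50 + 10 + 10 + 5 = 175

175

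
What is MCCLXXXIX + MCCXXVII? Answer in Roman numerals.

MCCLXXXIX = 1289
MCCXXVII = 1227
1289 + 1227 = 2516

MMDXVI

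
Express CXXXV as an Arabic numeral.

CXXXV: C=100, X=10, X=10, X=10, V=5
100 + 10 + 10 + 10 + 5 = 135

135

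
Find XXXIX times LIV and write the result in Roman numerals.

XXXIX = 39
LIV = 54
39 × 54 = 2106

MMCVI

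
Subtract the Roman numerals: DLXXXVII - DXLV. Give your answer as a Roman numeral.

DLXXXVII = 587
DXLV = 545
587 - 545 = 42

XLII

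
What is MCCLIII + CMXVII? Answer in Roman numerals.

MCCLIII = 1253
CMXVII = 917
1253 + 917 = 2170

MMCLXX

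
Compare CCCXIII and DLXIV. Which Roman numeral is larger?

CCCXIII = 313
DLXIV = 564
564 is larger

DLXIV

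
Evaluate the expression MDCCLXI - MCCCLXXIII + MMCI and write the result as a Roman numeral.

MDCCLXI = 1761, MCCCLXXIII = 1373, MMCI = 2101
1761 - 1373 = 388
388 + 2101 = 2489

MMCDLXXXIX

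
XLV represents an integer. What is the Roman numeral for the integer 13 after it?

XLV = 45
45 + 13 = 58

LVIII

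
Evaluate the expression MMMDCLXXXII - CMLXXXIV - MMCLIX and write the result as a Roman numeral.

MMMDCLXXXII = 3682, CMLXXXIV = 984, MMCLIX = 2159
3682 - 984 = 2698
2698 - 2159 = 539

DXXXIX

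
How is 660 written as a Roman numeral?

Convert 660 to Roman numerals:
  660 contains 1×500 (D)
  160 contains 1×100 (C)
  60 contains 1×50 (L)
  10 contains 1×10 (X)

DCLX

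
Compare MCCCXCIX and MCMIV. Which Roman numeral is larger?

MCCCXCIX = 1399
MCMIV = 1904
1904 is larger

MCMIV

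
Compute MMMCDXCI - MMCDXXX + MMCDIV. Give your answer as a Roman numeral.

MMMCDXCI = 3491, MMCDXXX = 2430, MMCDIV = 2404
3491 - 2430 = 1061
1061 + 2404 = 3465

MMMCDLXV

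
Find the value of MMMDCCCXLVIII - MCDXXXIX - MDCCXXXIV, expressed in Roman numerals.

MMMDCCCXLVIII = 3848, MCDXXXIX = 1439, MDCCXXXIV = 1734
3848 - 1439 = 2409
2409 - 1734 = 675

DCLXXV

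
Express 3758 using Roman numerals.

Convert 3758 to Roman numerals:
  3758 contains 3×1000 (MMM)
  758 contains 1×500 (D)
  258 contains 2×100 (CC)
  58 contains 1×50 (L)
  8 contains 1×5 (V)
  3 contains 3×1 (III)

MMMDCCLVIII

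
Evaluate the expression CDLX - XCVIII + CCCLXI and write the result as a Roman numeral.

CDLX = 460, XCVIII = 98, CCCLXI = 361
460 - 98 = 362
362 + 361 = 723

DCCXXIII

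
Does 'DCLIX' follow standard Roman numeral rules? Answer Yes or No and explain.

'DCLIX': Check the rules: uses only the symbols I, V, X, L, C, D, M; no symbol is repeated more than three times in a row; V, L and D each appear at most once; the only place a smaller symbol precedes a larger one is the allowed subtractive pair IX, the symbol right after such a pair (if any) is smaller than the pair's first symbol, and otherwise the values never increase from left to right. Value: D (500) + C (100) + L (50) + IX (9) = 659. So it is a valid standard Roman numeral.

Yes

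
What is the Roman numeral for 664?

Convert 664 to Roman numerals:
  664 contains 1×500 (D)
  164 contains 1×100 (C)
  64 contains 1×50 (L)
  14 contains 1×10 (X)
  4 contains 1×4 (IV)

DCLXIV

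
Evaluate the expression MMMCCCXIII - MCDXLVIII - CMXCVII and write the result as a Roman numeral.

MMMCCCXIII = 3313, MCDXLVIII = 1448, CMXCVII = 997
3313 - 1448 = 1865
1865 - 997 = 868

DCCCLXVIII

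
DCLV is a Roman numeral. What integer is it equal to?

DCLV: D=500, C=100, L=50, V=5
500 + 100 + 50 + 5 = 655

655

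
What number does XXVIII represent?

XXVIII: X=10, X=10, V=5, I=1, I=1, I=1
10 + 10 + 5 + 1 + 1 + 1 = 28

28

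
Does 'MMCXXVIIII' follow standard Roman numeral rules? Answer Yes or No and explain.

'MMCXXVIIII': More than 3 consecutive I's

No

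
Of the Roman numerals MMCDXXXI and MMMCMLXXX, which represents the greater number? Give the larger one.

MMCDXXXI = 2431
MMMCMLXXX = 3980
3980 is larger

MMMCMLXXX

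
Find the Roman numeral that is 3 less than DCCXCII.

DCCXCII = 792
792 - 3 = 789

DCCLXXXIX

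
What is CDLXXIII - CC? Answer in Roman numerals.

CDLXXIII = 473
CC = 200
473 - 200 = 273

CCLXXIII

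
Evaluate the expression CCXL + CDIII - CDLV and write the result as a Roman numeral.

CCXL = 240, CDIII = 403, CDLV = 455
240 + 403 = 643
643 - 455 = 188

CLXXXVIII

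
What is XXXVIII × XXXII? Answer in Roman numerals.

XXXVIII = 38
XXXII = 32
38 × 32 = 1216

MCCXVI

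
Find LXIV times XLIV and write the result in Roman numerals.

LXIV = 64
XLIV = 44
64 × 44 = 2816

MMDCCCXVI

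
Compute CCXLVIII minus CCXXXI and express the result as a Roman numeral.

CCXLVIII = 248
CCXXXI = 231
248 - 231 = 17

XVII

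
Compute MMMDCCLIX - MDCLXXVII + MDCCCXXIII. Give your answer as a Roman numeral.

MMMDCCLIX = 3759, MDCLXXVII = 1677, MDCCCXXIII = 1823
3759 - 1677 = 2082
2082 + 1823 = 3905

MMMCMV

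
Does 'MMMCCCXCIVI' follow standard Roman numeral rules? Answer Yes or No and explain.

'MMMCCCXCIVI': I cannot come right after the subtractive pair IV: once I is subtracted in IV, the next symbol must be smaller than I

No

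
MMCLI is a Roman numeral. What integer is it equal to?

MMCLI: M=1000, M=1000, C=100, L=50, I=1
1000 + 1000 + 100 + 50 + 1 = 2151

2151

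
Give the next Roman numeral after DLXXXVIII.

DLXXXVIII = 588, so the next integer is 588 + 1 = 589

DLXXXIX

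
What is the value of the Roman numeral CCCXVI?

CCCXVI: C=100, C=100, C=100, X=10, V=5, I=1
100 + 100 + 100 + 10 + 5 + 1 = 316

316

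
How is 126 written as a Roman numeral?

Convert 126 to Roman numerals:
  126 contains 1×100 (C)
  26 contains 2×10 (XX)
  6 contains 1×5 (V)
  1 contains 1×1 (I)

CXXVI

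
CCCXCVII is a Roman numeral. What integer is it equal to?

CCCXCVII: C=100, C=100, C=100, XC=90, V=5, I=1, I=1
100 + 100 + 100 + 90 + 5 + 1 + 1 = 397

397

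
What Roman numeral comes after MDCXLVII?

MDCXLVII = 1647, so the next integer is 1647 + 1 = 1648

MDCXLVIII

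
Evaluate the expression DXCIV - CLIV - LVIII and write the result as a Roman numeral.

DXCIV = 594, CLIV = 154, LVIII = 58
594 - 154 = 440
440 - 58 = 382

CCCLXXXII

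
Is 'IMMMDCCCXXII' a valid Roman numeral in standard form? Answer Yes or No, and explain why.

'IMMMDCCCXXII': Invalid subtractive combination: IM

No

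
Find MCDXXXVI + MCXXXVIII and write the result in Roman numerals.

MCDXXXVI = 1436
MCXXXVIII = 1138
1436 + 1138 = 2574

MMDLXXIV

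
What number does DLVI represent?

DLVI: D=500, L=50, V=5, I=1
500 + 50 + 5 + 1 = 556

556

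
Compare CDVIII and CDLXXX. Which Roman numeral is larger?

CDVIII = 408
CDLXXX = 480
480 is larger

CDLXXX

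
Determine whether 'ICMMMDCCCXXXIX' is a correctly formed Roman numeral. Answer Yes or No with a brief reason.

'ICMMMDCCCXXXIX': Invalid subtractive combination: IC

No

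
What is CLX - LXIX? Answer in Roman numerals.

CLX = 160
LXIX = 69
160 - 69 = 91

XCI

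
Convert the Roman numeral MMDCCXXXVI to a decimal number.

MMDCCXXXVI: M=1000, M=1000, D=500, C=100, C=100, X=10, X=10, X=10, V=5, I=1
1000 + 1000 + 500 + 100 + 100 + 10 + 10 + 10 + 5 + 1 = 2736

2736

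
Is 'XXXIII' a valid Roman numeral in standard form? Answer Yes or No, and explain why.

'XXXIII': Check the rules: uses only the symbols I, V, X, L, C, D, M; no symbol is repeated more than three times in a row; V, L and D each appear at most once; no smaller symbol precedes a larger one (values never increase from left to right). Value: X (10) + X (10) + X (10) + I (1) + I (1) + I (1) = 33. So it is a valid standard Roman numeral.

Yes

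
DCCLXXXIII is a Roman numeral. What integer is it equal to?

DCCLXXXIII: D=500, C=100, C=100, L=50, X=10, X=10, X=10, I=1, I=1, I=1
500 + 100 + 100 + 50 + 10 + 10 + 10 + 1 + 1 + 1 = 783

783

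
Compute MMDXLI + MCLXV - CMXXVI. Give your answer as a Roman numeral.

MMDXLI = 2541, MCLXV = 1165, CMXXVI = 926
2541 + 1165 = 3706
3706 - 926 = 2780

MMDCCLXXX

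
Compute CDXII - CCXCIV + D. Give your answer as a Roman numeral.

CDXII = 412, CCXCIV = 294, D = 500
412 - 294 = 118
118 + 500 = 618

DCXVIII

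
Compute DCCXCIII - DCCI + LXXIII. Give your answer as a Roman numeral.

DCCXCIII = 793, DCCI = 701, LXXIII = 73
793 - 701 = 92
92 + 73 = 165

CLXV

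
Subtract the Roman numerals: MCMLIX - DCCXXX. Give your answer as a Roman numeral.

MCMLIX = 1959
DCCXXX = 730
1959 - 730 = 1229

MCCXXIX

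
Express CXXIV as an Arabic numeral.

CXXIV: C=100, X=10, X=10, IV=4
100 + 10 + 10 + 4 = 124

124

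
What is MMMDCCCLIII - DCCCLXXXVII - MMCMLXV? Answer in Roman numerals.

MMMDCCCLIII = 3853, DCCCLXXXVII = 887, MMCMLXV = 2965
3853 - 887 = 2966
2966 - 2965 = 1

I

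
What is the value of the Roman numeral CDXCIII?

CDXCIII: CD=400, XC=90, I=1, I=1, I=1
400 + 90 + 1 + 1 + 1 = 493

493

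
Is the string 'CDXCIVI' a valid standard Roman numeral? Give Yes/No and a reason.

'CDXCIVI': I cannot come right after the subtractive pair IV: once I is subtracted in IV, the next symbol must be smaller than I

No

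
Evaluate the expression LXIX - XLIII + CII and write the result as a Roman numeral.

LXIX = 69, XLIII = 43, CII = 102
69 - 43 = 26
26 + 102 = 128

CXXVIII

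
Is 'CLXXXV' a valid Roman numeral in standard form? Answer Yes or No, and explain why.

'CLXXXV': Check the rules: uses only the symbols I, V, X, L, C, D, M; no symbol is repeated more than three times in a row; V, L and D each appear at most once; no smaller symbol precedes a larger one (values never increase from left to right). Value: C (100) + L (50) + X (10) + X (10) + X (10) + V (5) = 185. So it is a valid standard Roman numeral.

Yes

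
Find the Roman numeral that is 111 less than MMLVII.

MMLVII = 2057
2057 - 111 = 1946

MCMXLVI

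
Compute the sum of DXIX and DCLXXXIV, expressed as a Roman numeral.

DXIX = 519
DCLXXXIV = 684
519 + 684 = 1203

MCCIII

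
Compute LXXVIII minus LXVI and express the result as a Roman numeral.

LXXVIII = 78
LXVI = 66
78 - 66 = 12

XII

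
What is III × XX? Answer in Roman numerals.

III = 3
XX = 20
3 × 20 = 60

LX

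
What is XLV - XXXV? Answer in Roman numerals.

XLV = 45
XXXV = 35
45 - 35 = 10

X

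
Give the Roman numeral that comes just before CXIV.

CXIV = 114, so the previous integer is 114 - 1 = 113

CXIII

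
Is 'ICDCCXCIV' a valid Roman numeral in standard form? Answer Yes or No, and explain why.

'ICDCCXCIV': Invalid subtractive combination: IC

No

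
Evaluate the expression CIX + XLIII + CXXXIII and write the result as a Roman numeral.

CIX = 109, XLIII = 43, CXXXIII = 133
109 + 43 = 152
152 + 133 = 285

CCLXXXV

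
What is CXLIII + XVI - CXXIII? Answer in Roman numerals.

CXLIII = 143, XVI = 16, CXXIII = 123
143 + 16 = 159
159 - 123 = 36

XXXVI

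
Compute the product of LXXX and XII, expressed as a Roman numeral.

LXXX = 80
XII = 12
80 × 12 = 960

CMLX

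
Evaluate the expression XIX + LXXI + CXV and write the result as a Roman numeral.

XIX = 19, LXXI = 71, CXV = 115
19 + 71 = 90
90 + 115 = 205

CCV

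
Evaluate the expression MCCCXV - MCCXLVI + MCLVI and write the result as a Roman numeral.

MCCCXV = 1315, MCCXLVI = 1246, MCLVI = 1156
1315 - 1246 = 69
69 + 1156 = 1225

MCCXXV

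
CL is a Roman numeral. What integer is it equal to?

CL: C=100, L=50
100 + 50 = 150

150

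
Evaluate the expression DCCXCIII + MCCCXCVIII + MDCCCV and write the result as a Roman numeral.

DCCXCIII = 793, MCCCXCVIII = 1398, MDCCCV = 1805
793 + 1398 = 2191
2191 + 1805 = 3996

MMMCMXCVI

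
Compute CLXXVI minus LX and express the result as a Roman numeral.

CLXXVI = 176
LX = 60
176 - 60 = 116

CXVI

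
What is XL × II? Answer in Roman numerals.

XL = 40
II = 2
40 × 2 = 80

LXXX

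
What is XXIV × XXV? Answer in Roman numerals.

XXIV = 24
XXV = 25
24 × 25 = 600

DC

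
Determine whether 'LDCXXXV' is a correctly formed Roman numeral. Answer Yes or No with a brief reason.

'LDCXXXV': Invalid subtractive combination: LD

No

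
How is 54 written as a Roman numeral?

Convert 54 to Roman numerals:
  54 contains 1×50 (L)
  4 contains 1×4 (IV)

LIV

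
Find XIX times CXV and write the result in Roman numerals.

XIX = 19
CXV = 115
19 × 115 = 2185

MMCLXXXV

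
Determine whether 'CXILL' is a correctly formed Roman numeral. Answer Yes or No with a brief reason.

'CXILL': L should not appear more than once

No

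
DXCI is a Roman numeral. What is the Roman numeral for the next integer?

DXCI = 591, so the next integer is 591 + 1 = 592

DXCII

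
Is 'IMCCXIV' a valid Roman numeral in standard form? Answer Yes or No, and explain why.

'IMCCXIV': Invalid subtractive combination: IM

No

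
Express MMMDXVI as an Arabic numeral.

MMMDXVI: M=1000, M=1000, M=1000, D=500, X=10, V=5, I=1
1000 + 1000 + 1000 + 500 + 10 + 5 + 1 = 3516

3516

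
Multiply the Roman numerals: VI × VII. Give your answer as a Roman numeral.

VI = 6
VII = 7
6 × 7 = 42

XLII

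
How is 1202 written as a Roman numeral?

Convert 1202 to Roman numerals:
  1202 contains 1×1000 (M)
  202 contains 2×100 (CC)
  2 contains 2×1 (II)

MCCII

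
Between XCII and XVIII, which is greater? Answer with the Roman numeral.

XCII = 92
XVIII = 18
92 is larger

XCII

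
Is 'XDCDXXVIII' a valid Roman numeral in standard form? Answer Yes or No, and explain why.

'XDCDXXVIII': D should not appear more than once

No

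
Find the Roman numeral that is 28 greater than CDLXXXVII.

CDLXXXVII = 487
487 + 28 = 515

DXV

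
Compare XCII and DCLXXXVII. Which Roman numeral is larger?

XCII = 92
DCLXXXVII = 687
687 is larger

DCLXXXVII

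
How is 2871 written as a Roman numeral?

Convert 2871 to Roman numerals:
  2871 contains 2×1000 (MM)
  871 contains 1×500 (D)
  371 contains 3×100 (CCC)
  71 contains 1×50 (L)
  21 contains 2×10 (XX)
  1 contains 1×1 (I)

MMDCCCLXXI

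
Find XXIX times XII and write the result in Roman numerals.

XXIX = 29
XII = 12
29 × 12 = 348

CCCXLVIII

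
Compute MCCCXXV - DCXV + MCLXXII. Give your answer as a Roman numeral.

MCCCXXV = 1325, DCXV = 615, MCLXXII = 1172
1325 - 615 = 710
710 + 1172 = 1882

MDCCCLXXXII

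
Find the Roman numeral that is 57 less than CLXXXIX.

CLXXXIX = 189
189 - 57 = 132

CXXXII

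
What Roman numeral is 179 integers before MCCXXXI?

MCCXXXI = 1231
1231 - 179 = 1052

MLII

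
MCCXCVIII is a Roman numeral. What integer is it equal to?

MCCXCVIII: M=1000, C=100, C=100, XC=90, V=5, I=1, I=1, I=1
1000 + 100 + 100 + 90 + 5 + 1 + 1 + 1 = 1298

1298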